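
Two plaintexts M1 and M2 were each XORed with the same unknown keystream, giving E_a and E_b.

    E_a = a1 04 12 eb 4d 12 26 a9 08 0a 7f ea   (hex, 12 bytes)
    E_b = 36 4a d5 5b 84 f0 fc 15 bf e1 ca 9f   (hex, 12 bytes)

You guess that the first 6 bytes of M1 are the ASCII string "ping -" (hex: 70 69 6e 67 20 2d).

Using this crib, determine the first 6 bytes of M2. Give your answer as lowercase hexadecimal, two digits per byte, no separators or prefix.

e727a9d7e9cf

First, E_a ⊕ E_b = (M1 ⊕ K) ⊕ (M2 ⊕ K) = M1 ⊕ M2, so the key drops out. Then M2 = (M1 ⊕ M2) ⊕ M1 over the first 6 bytes.
byte 0: (a1 xor 36) xor 70 = 97 xor 70 = e7
byte 1: (04 xor 4a) xor 69 = 4e xor 69 = 27
byte 2: (12 xor d5) xor 6e = c7 xor 6e = a9
byte 3: (eb xor 5b) xor 67 = b0 xor 67 = d7
byte 4: (4d xor 84) xor 20 = c9 xor 20 = e9
byte 5: (12 xor f0) xor 2d = e2 xor 2d = cf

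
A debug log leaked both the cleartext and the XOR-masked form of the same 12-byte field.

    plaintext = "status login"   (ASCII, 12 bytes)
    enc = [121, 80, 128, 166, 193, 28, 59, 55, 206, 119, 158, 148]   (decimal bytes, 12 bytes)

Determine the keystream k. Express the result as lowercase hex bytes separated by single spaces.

Since enc = plaintext ⊕ k, XORing both sides with plaintext gives k = plaintext ⊕ enc.
73 ⊕ 79 = 0a
74 ⊕ 50 = 24
61 ⊕ 80 = e1
74 ⊕ a6 = d2
75 ⊕ c1 = b4
73 ⊕ 1c = 6f
20 ⊕ 3b = 1b
6c ⊕ 37 = 5b
6f ⊕ ce = a1
67 ⊕ 77 = 10
69 ⊕ 9e = f7
6e ⊕ 94 = fa

0a 24 e1 d2 b4 6f 1b 5b a1 10 f7 fa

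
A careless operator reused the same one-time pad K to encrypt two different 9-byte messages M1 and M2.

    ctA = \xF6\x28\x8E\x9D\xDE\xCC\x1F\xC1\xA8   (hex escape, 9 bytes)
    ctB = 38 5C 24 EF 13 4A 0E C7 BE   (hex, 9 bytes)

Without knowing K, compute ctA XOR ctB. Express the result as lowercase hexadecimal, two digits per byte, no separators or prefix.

ce74aa72cd86110616

ctA ⊕ ctB = (M1 ⊕ K) ⊕ (M2 ⊕ K) = M1 ⊕ M2 — the shared key cancels under XOR.
f6 ⊕ 38 = ce
28 ⊕ 5c = 74
8e ⊕ 24 = aa
9d ⊕ ef = 72
de ⊕ 13 = cd
cc ⊕ 4a = 86
1f ⊕ 0e = 11
c1 ⊕ c7 = 06
a8 ⊕ be = 16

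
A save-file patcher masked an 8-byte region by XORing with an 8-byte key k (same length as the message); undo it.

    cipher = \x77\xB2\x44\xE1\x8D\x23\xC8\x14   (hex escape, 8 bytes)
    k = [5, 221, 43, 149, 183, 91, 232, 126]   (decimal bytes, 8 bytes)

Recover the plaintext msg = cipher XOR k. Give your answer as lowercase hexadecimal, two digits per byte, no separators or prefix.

726f6f743a78206a

01110111 ^ 00000101 = 01110010
10110010 ^ 11011101 = 01101111
01000100 ^ 00101011 = 01101111
11100001 ^ 10010101 = 01110100
10001101 ^ 10110111 = 00111010
00100011 ^ 01011011 = 01111000
11001000 ^ 11101000 = 00100000
00010100 ^ 01111110 = 01101010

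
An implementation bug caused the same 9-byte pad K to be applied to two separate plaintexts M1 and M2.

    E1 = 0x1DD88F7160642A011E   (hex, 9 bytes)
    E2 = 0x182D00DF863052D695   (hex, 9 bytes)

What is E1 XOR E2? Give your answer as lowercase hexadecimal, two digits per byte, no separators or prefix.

E1 ⊕ E2 = (M1 ⊕ K) ⊕ (M2 ⊕ K) = M1 ⊕ M2 — the shared key cancels under XOR.
byte 0: 00011101 xor 00011000 = 00000101
byte 1: 11011000 xor 00101101 = 11110101
byte 2: 10001111 xor 00000000 = 10001111
byte 3: 01110001 xor 11011111 = 10101110
byte 4: 01100000 xor 10000110 = 11100110
byte 5: 01100100 xor 00110000 = 01010100
byte 6: 00101010 xor 01010010 = 01111000
byte 7: 00000001 xor 11010110 = 11010111
byte 8: 00011110 xor 10010101 = 10001011

05f58faee65478d78b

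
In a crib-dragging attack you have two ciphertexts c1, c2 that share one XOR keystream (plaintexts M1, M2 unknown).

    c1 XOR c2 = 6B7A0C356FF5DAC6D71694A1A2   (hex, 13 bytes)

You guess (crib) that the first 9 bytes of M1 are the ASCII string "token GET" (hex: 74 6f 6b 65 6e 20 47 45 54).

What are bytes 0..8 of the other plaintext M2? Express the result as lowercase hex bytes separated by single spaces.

1f 15 67 50 01 d5 9d 83 83

Since c1 ⊕ c2 = M1 ⊕ M2, XORing with the guessed M1 bytes yields the corresponding M2 bytes: M2 = (c1 ⊕ c2) ⊕ M1.
byte 0: 6b ^ 74 = 1f
byte 1: 7a ^ 6f = 15
byte 2: 0c ^ 6b = 67
byte 3: 35 ^ 65 = 50
byte 4: 6f ^ 6e = 01
byte 5: f5 ^ 20 = d5
byte 6: da ^ 47 = 9d
byte 7: c6 ^ 45 = 83
byte 8: d7 ^ 54 = 83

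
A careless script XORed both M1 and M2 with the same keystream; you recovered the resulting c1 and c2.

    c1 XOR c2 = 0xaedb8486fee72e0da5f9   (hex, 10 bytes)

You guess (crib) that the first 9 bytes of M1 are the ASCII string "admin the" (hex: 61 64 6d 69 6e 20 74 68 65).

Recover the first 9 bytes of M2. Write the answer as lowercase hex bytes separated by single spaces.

cf bf e9 ef 90 c7 5a 65 c0

Since c1 ⊕ c2 = M1 ⊕ M2, XORing with the guessed M1 bytes yields the corresponding M2 bytes: M2 = (c1 ⊕ c2) ⊕ M1.
10101110 ^ 01100001 = 11001111
11011011 ^ 01100100 = 10111111
10000100 ^ 01101101 = 11101001
10000110 ^ 01101001 = 11101111
11111110 ^ 01101110 = 10010000
11100111 ^ 00100000 = 11000111
00101110 ^ 01110100 = 01011010
00001101 ^ 01101000 = 01100101
10100101 ^ 01100101 = 11000000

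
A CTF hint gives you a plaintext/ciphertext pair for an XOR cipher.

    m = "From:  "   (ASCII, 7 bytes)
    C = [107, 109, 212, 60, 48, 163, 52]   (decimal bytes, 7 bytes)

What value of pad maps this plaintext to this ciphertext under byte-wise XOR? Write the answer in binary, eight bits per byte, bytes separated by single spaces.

00101101 00011111 10111011 01010001 00001010 10000011 00010100

Since C = m ⊕ pad, XORing both sides with m gives pad = m ⊕ C.
byte 0: 46 XOR 6b = 2d
byte 1: 72 XOR 6d = 1f
byte 2: 6f XOR d4 = bb
byte 3: 6d XOR 3c = 51
byte 4: 3a XOR 30 = 0a
byte 5: 20 XOR a3 = 83
byte 6: 20 XOR 34 = 14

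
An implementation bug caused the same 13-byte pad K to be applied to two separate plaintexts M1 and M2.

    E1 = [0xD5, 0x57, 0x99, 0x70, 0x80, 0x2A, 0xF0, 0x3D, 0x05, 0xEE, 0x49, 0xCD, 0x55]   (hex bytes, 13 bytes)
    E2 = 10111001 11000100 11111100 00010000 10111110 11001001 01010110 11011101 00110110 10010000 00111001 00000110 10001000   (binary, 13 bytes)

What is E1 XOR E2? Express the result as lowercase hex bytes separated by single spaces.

E1 ⊕ E2 = (M1 ⊕ K) ⊕ (M2 ⊕ K) = M1 ⊕ M2 — the shared key cancels under XOR.
d5 XOR b9 = 6c
57 XOR c4 = 93
99 XOR fc = 65
70 XOR 10 = 60
80 XOR be = 3e
2a XOR c9 = e3
f0 XOR 56 = a6
3d XOR dd = e0
05 XOR 36 = 33
ee XOR 90 = 7e
49 XOR 39 = 70
cd XOR 06 = cb
55 XOR 88 = dd

6c 93 65 60 3e e3 a6 e0 33 7e 70 cb dd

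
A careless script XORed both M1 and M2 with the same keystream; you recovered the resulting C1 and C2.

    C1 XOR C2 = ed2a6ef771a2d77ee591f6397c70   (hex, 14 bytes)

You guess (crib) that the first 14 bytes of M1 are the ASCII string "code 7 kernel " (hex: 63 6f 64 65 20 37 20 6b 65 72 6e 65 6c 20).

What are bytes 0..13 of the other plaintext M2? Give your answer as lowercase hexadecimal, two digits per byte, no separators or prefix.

Since C1 ⊕ C2 = M1 ⊕ M2, XORing with the guessed M1 bytes yields the corresponding M2 bytes: M2 = (C1 ⊕ C2) ⊕ M1.
byte 0: ed XOR 63 = 8e
byte 1: 2a XOR 6f = 45
byte 2: 6e XOR 64 = 0a
byte 3: f7 XOR 65 = 92
byte 4: 71 XOR 20 = 51
byte 5: a2 XOR 37 = 95
byte 6: d7 XOR 20 = f7
byte 7: 7e XOR 6b = 15
byte 8: e5 XOR 65 = 80
byte 9: 91 XOR 72 = e3
byte 10: f6 XOR 6e = 98
byte 11: 39 XOR 65 = 5c
byte 12: 7c XOR 6c = 10
byte 13: 70 XOR 20 = 50

8e450a925195f71580e3985c1050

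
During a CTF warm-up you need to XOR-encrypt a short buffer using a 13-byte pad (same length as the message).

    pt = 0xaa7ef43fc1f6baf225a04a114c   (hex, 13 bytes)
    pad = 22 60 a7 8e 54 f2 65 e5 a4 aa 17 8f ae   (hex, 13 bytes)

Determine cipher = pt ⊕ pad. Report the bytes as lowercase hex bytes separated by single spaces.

88 1e 53 b1 95 04 df 17 81 0a 5d 9e e2

aa ^ 22 = 88
7e ^ 60 = 1e
f4 ^ a7 = 53
3f ^ 8e = b1
c1 ^ 54 = 95
f6 ^ f2 = 04
ba ^ 65 = df
f2 ^ e5 = 17
25 ^ a4 = 81
a0 ^ aa = 0a
4a ^ 17 = 5d
11 ^ 8f = 9e
4c ^ ae = e2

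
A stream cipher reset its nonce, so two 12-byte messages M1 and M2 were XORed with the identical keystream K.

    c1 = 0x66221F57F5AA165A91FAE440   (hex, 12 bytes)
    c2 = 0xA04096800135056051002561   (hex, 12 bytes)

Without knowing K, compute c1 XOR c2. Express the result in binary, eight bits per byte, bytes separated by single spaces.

11000110 01100010 10001001 11010111 11110100 10011111 00010011 00111010 11000000 11111010 11000001 00100001

c1 ⊕ c2 = (M1 ⊕ K) ⊕ (M2 ⊕ K) = M1 ⊕ M2 — the shared key cancels under XOR.
01100110 xor 10100000 = 11000110
00100010 xor 01000000 = 01100010
00011111 xor 10010110 = 10001001
01010111 xor 10000000 = 11010111
11110101 xor 00000001 = 11110100
10101010 xor 00110101 = 10011111
00010110 xor 00000101 = 00010011
01011010 xor 01100000 = 00111010
10010001 xor 01010001 = 11000000
11111010 xor 00000000 = 11111010
11100100 xor 00100101 = 11000001
01000000 xor 01100001 = 00100001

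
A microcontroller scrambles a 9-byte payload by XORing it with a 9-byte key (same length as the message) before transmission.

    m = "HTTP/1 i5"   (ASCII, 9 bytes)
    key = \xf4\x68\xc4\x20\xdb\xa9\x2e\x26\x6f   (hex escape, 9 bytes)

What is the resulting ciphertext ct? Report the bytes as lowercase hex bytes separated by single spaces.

48 xor f4 = bc
54 xor 68 = 3c
54 xor c4 = 90
50 xor 20 = 70
2f xor db = f4
31 xor a9 = 98
20 xor 2e = 0e
69 xor 26 = 4f
35 xor 6f = 5a

bc 3c 90 70 f4 98 0e 4f 5a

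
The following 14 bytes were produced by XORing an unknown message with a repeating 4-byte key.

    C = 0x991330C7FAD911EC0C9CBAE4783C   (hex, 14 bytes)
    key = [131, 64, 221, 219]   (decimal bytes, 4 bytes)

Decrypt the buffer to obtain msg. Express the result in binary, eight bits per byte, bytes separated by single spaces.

The 4-byte key repeats, so the effective keystream is 83 40 dd db 83 40 dd db 83 40 dd db 83 40.
byte 0: 99 XOR 83 = 1a
byte 1: 13 XOR 40 = 53
byte 2: 30 XOR dd = ed
byte 3: c7 XOR db = 1c
byte 4: fa XOR 83 = 79
byte 5: d9 XOR 40 = 99
byte 6: 11 XOR dd = cc
byte 7: ec XOR db = 37
byte 8: 0c XOR 83 = 8f
byte 9: 9c XOR 40 = dc
byte 10: ba XOR dd = 67
byte 11: e4 XOR db = 3f
byte 12: 78 XOR 83 = fb
byte 13: 3c XOR 40 = 7c

00011010 01010011 11101101 00011100 01111001 10011001 11001100 00110111 10001111 11011100 01100111 00111111 11111011 01111100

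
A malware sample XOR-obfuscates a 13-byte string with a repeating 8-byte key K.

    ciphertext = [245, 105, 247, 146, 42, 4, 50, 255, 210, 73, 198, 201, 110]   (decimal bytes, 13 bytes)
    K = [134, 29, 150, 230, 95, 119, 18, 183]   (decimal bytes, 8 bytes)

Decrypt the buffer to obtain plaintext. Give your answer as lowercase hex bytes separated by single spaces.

73 74 61 74 75 73 20 48 54 54 50 2f 31

The 8-byte key repeats, so the effective keystream is 86 1d 96 e6 5f 77 12 b7 86 1d 96 e6 5f.
byte 0: f5 ^ 86 = 73
byte 1: 69 ^ 1d = 74
byte 2: f7 ^ 96 = 61
byte 3: 92 ^ e6 = 74
byte 4: 2a ^ 5f = 75
byte 5: 04 ^ 77 = 73
byte 6: 32 ^ 12 = 20
byte 7: ff ^ b7 = 48
byte 8: d2 ^ 86 = 54
byte 9: 49 ^ 1d = 54
byte 10: c6 ^ 96 = 50
byte 11: c9 ^ e6 = 2f
byte 12: 6e ^ 5f = 31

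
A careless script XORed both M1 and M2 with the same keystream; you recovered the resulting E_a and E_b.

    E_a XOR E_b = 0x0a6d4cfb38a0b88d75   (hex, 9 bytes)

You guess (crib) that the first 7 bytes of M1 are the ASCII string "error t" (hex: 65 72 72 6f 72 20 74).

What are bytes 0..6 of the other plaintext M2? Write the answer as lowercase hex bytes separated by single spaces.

6f 1f 3e 94 4a 80 cc

Since E_a ⊕ E_b = M1 ⊕ M2, XORing with the guessed M1 bytes yields the corresponding M2 bytes: M2 = (E_a ⊕ E_b) ⊕ M1.
00001010 xor 01100101 = 01101111
01101101 xor 01110010 = 00011111
01001100 xor 01110010 = 00111110
11111011 xor 01101111 = 10010100
00111000 xor 01110010 = 01001010
10100000 xor 00100000 = 10000000
10111000 xor 01110100 = 11001100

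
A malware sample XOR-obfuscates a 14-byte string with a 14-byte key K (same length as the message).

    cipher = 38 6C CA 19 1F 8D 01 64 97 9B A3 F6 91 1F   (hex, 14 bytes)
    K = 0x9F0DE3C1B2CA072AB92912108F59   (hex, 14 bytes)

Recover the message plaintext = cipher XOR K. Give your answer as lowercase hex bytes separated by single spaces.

a7 61 29 d8 ad 47 06 4e 2e b2 b1 e6 1e 46

 56 XOR 159 = 167
108 XOR  13 =  97
202 XOR 227 =  41
 25 XOR 193 = 216
 31 XOR 178 = 173
141 XOR 202 =  71
  1 XOR   7 =   6
100 XOR  42 =  78
151 XOR 185 =  46
155 XOR  41 = 178
163 XOR  18 = 177
246 XOR  16 = 230
145 XOR 143 =  30
 31 XOR  89 =  70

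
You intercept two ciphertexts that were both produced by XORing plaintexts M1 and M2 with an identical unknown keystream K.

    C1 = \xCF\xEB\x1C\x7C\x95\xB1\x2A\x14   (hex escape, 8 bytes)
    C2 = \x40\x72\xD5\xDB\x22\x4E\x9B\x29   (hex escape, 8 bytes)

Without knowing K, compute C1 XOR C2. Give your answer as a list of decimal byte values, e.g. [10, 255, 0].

[143, 153, 201, 167, 183, 255, 177, 61]

C1 ⊕ C2 = (M1 ⊕ K) ⊕ (M2 ⊕ K) = M1 ⊕ M2 — the shared key cancels under XOR.
byte 0: 207 xor  64 = 143
byte 1: 235 xor 114 = 153
byte 2:  28 xor 213 = 201
byte 3: 124 xor 219 = 167
byte 4: 149 xor  34 = 183
byte 5: 177 xor  78 = 255
byte 6:  42 xor 155 = 177
byte 7:  20 xor  41 =  61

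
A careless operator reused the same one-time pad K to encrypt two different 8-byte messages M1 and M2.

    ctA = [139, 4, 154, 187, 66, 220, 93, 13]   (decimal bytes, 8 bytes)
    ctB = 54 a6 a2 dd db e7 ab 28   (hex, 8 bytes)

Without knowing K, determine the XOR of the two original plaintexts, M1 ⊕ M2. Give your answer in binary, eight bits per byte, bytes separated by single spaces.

ctA ⊕ ctB = (M1 ⊕ K) ⊕ (M2 ⊕ K) = M1 ⊕ M2 — the shared key cancels under XOR.
8b XOR 54 = df
04 XOR a6 = a2
9a XOR a2 = 38
bb XOR dd = 66
42 XOR db = 99
dc XOR e7 = 3b
5d XOR ab = f6
0d XOR 28 = 25

11011111 10100010 00111000 01100110 10011001 00111011 11110110 00100101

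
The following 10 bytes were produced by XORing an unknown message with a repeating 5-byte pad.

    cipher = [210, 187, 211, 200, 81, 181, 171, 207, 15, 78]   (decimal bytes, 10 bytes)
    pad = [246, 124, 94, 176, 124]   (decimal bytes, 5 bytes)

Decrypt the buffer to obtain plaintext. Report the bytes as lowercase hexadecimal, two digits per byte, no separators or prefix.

24c78d782d43d791bf32

The 5-byte key repeats, so the effective keystream is f6 7c 5e b0 7c f6 7c 5e b0 7c.
byte 0: 210 XOR 246 =  36
byte 1: 187 XOR 124 = 199
byte 2: 211 XOR  94 = 141
byte 3: 200 XOR 176 = 120
byte 4:  81 XOR 124 =  45
byte 5: 181 XOR 246 =  67
byte 6: 171 XOR 124 = 215
byte 7: 207 XOR  94 = 145
byte 8:  15 XOR 176 = 191
byte 9:  78 XOR 124 =  50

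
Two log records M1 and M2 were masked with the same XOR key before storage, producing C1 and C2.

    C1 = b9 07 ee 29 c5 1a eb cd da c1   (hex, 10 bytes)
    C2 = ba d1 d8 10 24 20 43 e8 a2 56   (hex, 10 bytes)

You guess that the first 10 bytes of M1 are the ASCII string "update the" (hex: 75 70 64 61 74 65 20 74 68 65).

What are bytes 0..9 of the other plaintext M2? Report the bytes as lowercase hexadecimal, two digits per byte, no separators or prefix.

First, C1 ⊕ C2 = (M1 ⊕ K) ⊕ (M2 ⊕ K) = M1 ⊕ M2, so the key drops out. Then M2 = (M1 ⊕ M2) ⊕ M1 over the first 10 bytes.
byte 0: (b9 ^ ba) ^ 75 = 03 ^ 75 = 76
byte 1: (07 ^ d1) ^ 70 = d6 ^ 70 = a6
byte 2: (ee ^ d8) ^ 64 = 36 ^ 64 = 52
byte 3: (29 ^ 10) ^ 61 = 39 ^ 61 = 58
byte 4: (c5 ^ 24) ^ 74 = e1 ^ 74 = 95
byte 5: (1a ^ 20) ^ 65 = 3a ^ 65 = 5f
byte 6: (eb ^ 43) ^ 20 = a8 ^ 20 = 88
byte 7: (cd ^ e8) ^ 74 = 25 ^ 74 = 51
byte 8: (da ^ a2) ^ 68 = 78 ^ 68 = 10
byte 9: (c1 ^ 56) ^ 65 = 97 ^ 65 = f2

76a65258955f885110f2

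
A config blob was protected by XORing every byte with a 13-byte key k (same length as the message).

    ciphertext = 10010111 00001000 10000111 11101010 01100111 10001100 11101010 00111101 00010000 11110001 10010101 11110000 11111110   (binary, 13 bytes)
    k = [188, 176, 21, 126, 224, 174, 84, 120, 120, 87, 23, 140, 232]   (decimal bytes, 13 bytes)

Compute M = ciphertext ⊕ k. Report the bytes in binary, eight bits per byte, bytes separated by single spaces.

XOR is its own inverse, so applying the key byte-wise gives the result directly.
97 xor bc = 2b
08 xor b0 = b8
87 xor 15 = 92
ea xor 7e = 94
67 xor e0 = 87
8c xor ae = 22
ea xor 54 = be
3d xor 78 = 45
10 xor 78 = 68
f1 xor 57 = a6
95 xor 17 = 82
f0 xor 8c = 7c
fe xor e8 = 16

00101011 10111000 10010010 10010100 10000111 00100010 10111110 01000101 01101000 10100110 10000010 01111100 00010110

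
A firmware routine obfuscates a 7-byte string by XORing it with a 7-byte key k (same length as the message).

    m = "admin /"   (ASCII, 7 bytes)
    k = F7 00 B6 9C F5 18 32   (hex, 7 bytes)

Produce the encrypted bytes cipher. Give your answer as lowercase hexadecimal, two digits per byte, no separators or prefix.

61 XOR f7 = 96
64 XOR 00 = 64
6d XOR b6 = db
69 XOR 9c = f5
6e XOR f5 = 9b
20 XOR 18 = 38
2f XOR 32 = 1d

9664dbf59b381d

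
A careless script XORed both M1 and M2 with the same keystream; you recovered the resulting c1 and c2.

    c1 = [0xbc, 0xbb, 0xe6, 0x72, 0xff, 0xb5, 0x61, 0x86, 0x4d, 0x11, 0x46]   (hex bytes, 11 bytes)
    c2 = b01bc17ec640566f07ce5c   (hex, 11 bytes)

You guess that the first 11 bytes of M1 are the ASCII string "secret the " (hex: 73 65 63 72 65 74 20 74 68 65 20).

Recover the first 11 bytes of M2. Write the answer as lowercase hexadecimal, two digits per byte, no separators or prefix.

7fc5447e5c81179d22ba3a

First, c1 ⊕ c2 = (M1 ⊕ K) ⊕ (M2 ⊕ K) = M1 ⊕ M2, so the key drops out. Then M2 = (M1 ⊕ M2) ⊕ M1 over the first 11 bytes.
byte 0: (bc ⊕ b0) ⊕ 73 = 0c ⊕ 73 = 7f
byte 1: (bb ⊕ 1b) ⊕ 65 = a0 ⊕ 65 = c5
byte 2: (e6 ⊕ c1) ⊕ 63 = 27 ⊕ 63 = 44
byte 3: (72 ⊕ 7e) ⊕ 72 = 0c ⊕ 72 = 7e
byte 4: (ff ⊕ c6) ⊕ 65 = 39 ⊕ 65 = 5c
byte 5: (b5 ⊕ 40) ⊕ 74 = f5 ⊕ 74 = 81
byte 6: (61 ⊕ 56) ⊕ 20 = 37 ⊕ 20 = 17
byte 7: (86 ⊕ 6f) ⊕ 74 = e9 ⊕ 74 = 9d
byte 8: (4d ⊕ 07) ⊕ 68 = 4a ⊕ 68 = 22
byte 9: (11 ⊕ ce) ⊕ 65 = df ⊕ 65 = ba
byte 10: (46 ⊕ 5c) ⊕ 20 = 1a ⊕ 20 = 3a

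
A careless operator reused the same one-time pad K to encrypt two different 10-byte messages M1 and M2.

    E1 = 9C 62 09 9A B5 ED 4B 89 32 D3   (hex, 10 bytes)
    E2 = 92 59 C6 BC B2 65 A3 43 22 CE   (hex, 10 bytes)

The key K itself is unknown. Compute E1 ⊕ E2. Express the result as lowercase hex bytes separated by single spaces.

E1 ⊕ E2 = (M1 ⊕ K) ⊕ (M2 ⊕ K) = M1 ⊕ M2 — the shared key cancels under XOR.
9c ⊕ 92 = 0e
62 ⊕ 59 = 3b
09 ⊕ c6 = cf
9a ⊕ bc = 26
b5 ⊕ b2 = 07
ed ⊕ 65 = 88
4b ⊕ a3 = e8
89 ⊕ 43 = ca
32 ⊕ 22 = 10
d3 ⊕ ce = 1d

0e 3b cf 26 07 88 e8 ca 10 1d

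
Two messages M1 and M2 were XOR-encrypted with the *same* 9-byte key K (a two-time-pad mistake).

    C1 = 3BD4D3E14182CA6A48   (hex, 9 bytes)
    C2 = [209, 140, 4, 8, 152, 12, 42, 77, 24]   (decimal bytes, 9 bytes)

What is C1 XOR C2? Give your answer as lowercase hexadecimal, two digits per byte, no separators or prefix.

C1 ⊕ C2 = (M1 ⊕ K) ⊕ (M2 ⊕ K) = M1 ⊕ M2 — the shared key cancels under XOR.
byte 0: 00111011 ^ 11010001 = 11101010
byte 1: 11010100 ^ 10001100 = 01011000
byte 2: 11010011 ^ 00000100 = 11010111
byte 3: 11100001 ^ 00001000 = 11101001
byte 4: 01000001 ^ 10011000 = 11011001
byte 5: 10000010 ^ 00001100 = 10001110
byte 6: 11001010 ^ 00101010 = 11100000
byte 7: 01101010 ^ 01001101 = 00100111
byte 8: 01001000 ^ 00011000 = 01010000

ea58d7e9d98ee02750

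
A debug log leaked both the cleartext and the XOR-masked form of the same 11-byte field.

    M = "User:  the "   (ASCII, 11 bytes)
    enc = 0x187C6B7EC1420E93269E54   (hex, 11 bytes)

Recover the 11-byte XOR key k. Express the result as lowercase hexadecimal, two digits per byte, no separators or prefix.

Since enc = M ⊕ k, XORing both sides with M gives k = M ⊕ enc.
55 XOR 18 = 4d
73 XOR 7c = 0f
65 XOR 6b = 0e
72 XOR 7e = 0c
3a XOR c1 = fb
20 XOR 42 = 62
20 XOR 0e = 2e
74 XOR 93 = e7
68 XOR 26 = 4e
65 XOR 9e = fb
20 XOR 54 = 74

4d0f0e0cfb622ee74efb74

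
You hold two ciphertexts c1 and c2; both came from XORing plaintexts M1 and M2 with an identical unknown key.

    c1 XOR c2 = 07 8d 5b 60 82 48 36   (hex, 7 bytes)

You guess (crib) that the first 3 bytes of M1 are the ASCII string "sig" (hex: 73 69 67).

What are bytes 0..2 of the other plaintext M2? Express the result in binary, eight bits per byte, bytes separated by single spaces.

Since c1 ⊕ c2 = M1 ⊕ M2, XORing with the guessed M1 bytes yields the corresponding M2 bytes: M2 = (c1 ⊕ c2) ⊕ M1.
07 ⊕ 73 = 74
8d ⊕ 69 = e4
5b ⊕ 67 = 3c

01110100 11100100 00111100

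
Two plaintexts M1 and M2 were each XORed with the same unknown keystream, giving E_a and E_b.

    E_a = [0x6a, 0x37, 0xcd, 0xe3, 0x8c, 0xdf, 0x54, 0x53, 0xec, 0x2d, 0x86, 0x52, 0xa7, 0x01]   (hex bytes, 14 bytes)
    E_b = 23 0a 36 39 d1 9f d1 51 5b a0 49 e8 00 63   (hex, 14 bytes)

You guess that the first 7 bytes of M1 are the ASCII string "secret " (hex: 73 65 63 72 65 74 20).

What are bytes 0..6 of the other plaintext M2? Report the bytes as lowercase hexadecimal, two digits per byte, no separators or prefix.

First, E_a ⊕ E_b = (M1 ⊕ K) ⊕ (M2 ⊕ K) = M1 ⊕ M2, so the key drops out. Then M2 = (M1 ⊕ M2) ⊕ M1 over the first 7 bytes.
byte 0: (6a ⊕ 23) ⊕ 73 = 49 ⊕ 73 = 3a
byte 1: (37 ⊕ 0a) ⊕ 65 = 3d ⊕ 65 = 58
byte 2: (cd ⊕ 36) ⊕ 63 = fb ⊕ 63 = 98
byte 3: (e3 ⊕ 39) ⊕ 72 = da ⊕ 72 = a8
byte 4: (8c ⊕ d1) ⊕ 65 = 5d ⊕ 65 = 38
byte 5: (df ⊕ 9f) ⊕ 74 = 40 ⊕ 74 = 34
byte 6: (54 ⊕ d1) ⊕ 20 = 85 ⊕ 20 = a5

3a5898a83834a5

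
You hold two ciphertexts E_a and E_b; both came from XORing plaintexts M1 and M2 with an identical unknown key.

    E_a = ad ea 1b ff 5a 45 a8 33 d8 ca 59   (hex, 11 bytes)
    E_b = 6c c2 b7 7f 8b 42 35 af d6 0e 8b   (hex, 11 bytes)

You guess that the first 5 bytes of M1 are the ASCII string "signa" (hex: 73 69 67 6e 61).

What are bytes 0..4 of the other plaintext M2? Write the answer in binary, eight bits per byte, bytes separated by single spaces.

First, E_a ⊕ E_b = (M1 ⊕ K) ⊕ (M2 ⊕ K) = M1 ⊕ M2, so the key drops out. Then M2 = (M1 ⊕ M2) ⊕ M1 over the first 5 bytes.
byte 0: (ad ⊕ 6c) ⊕ 73 = c1 ⊕ 73 = b2
byte 1: (ea ⊕ c2) ⊕ 69 = 28 ⊕ 69 = 41
byte 2: (1b ⊕ b7) ⊕ 67 = ac ⊕ 67 = cb
byte 3: (ff ⊕ 7f) ⊕ 6e = 80 ⊕ 6e = ee
byte 4: (5a ⊕ 8b) ⊕ 61 = d1 ⊕ 61 = b0

10110010 01000001 11001011 11101110 10110000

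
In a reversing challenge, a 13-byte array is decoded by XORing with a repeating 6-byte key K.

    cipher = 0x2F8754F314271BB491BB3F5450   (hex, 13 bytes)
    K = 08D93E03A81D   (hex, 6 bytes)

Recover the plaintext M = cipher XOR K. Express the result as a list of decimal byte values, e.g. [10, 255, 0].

The 6-byte key repeats, so the effective keystream is 08 d9 3e 03 a8 1d 08 d9 3e 03 a8 1d 08.
byte 0:  47 ^   8 =  39
byte 1: 135 ^ 217 =  94
byte 2:  84 ^  62 = 106
byte 3: 243 ^   3 = 240
byte 4:  20 ^ 168 = 188
byte 5:  39 ^  29 =  58
byte 6:  27 ^   8 =  19
byte 7: 180 ^ 217 = 109
byte 8: 145 ^  62 = 175
byte 9: 187 ^   3 = 184
byte 10:  63 ^ 168 = 151
byte 11:  84 ^  29 =  73
byte 12:  80 ^   8 =  88

[39, 94, 106, 240, 188, 58, 19, 109, 175, 184, 151, 73, 88]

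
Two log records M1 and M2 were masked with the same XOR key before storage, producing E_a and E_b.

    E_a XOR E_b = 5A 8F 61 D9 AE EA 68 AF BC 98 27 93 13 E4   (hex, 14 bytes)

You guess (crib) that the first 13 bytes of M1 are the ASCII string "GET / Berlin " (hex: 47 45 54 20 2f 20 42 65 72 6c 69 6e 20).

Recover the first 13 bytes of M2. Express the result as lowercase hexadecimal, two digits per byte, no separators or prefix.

1dca35f981ca2acacef44efd33

Since E_a ⊕ E_b = M1 ⊕ M2, XORing with the guessed M1 bytes yields the corresponding M2 bytes: M2 = (E_a ⊕ E_b) ⊕ M1.
5a ^ 47 = 1d
8f ^ 45 = ca
61 ^ 54 = 35
d9 ^ 20 = f9
ae ^ 2f = 81
ea ^ 20 = ca
68 ^ 42 = 2a
af ^ 65 = ca
bc ^ 72 = ce
98 ^ 6c = f4
27 ^ 69 = 4e
93 ^ 6e = fd
13 ^ 20 = 33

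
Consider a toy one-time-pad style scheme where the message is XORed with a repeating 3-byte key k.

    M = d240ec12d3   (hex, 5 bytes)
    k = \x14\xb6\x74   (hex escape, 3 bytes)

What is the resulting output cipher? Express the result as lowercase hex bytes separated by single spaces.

The 3-byte key repeats, so the effective keystream is 14 b6 74 14 b6.
byte 0: 210 xor  20 = 198
byte 1:  64 xor 182 = 246
byte 2: 236 xor 116 = 152
byte 3:  18 xor  20 =   6
byte 4: 211 xor 182 = 101

c6 f6 98 06 65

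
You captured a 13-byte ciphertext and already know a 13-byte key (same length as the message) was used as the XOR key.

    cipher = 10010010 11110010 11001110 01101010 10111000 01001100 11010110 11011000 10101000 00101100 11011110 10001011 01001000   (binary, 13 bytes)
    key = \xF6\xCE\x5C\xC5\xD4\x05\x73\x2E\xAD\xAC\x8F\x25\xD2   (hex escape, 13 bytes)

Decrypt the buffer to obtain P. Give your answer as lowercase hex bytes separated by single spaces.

64 3c 92 af 6c 49 a5 f6 05 80 51 ae 9a

byte 0: 10010010 XOR 11110110 = 01100100
byte 1: 11110010 XOR 11001110 = 00111100
byte 2: 11001110 XOR 01011100 = 10010010
byte 3: 01101010 XOR 11000101 = 10101111
byte 4: 10111000 XOR 11010100 = 01101100
byte 5: 01001100 XOR 00000101 = 01001001
byte 6: 11010110 XOR 01110011 = 10100101
byte 7: 11011000 XOR 00101110 = 11110110
byte 8: 10101000 XOR 10101101 = 00000101
byte 9: 00101100 XOR 10101100 = 10000000
byte 10: 11011110 XOR 10001111 = 01010001
byte 11: 10001011 XOR 00100101 = 10101110
byte 12: 01001000 XOR 11010010 = 10011010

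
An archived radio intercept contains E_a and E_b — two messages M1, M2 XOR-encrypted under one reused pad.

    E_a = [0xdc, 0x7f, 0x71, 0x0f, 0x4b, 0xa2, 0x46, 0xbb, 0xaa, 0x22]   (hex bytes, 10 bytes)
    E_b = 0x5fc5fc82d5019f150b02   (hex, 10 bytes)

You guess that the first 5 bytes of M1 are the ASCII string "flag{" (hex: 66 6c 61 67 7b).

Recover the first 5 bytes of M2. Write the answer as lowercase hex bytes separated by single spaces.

e5 d6 ec ea e5

First, E_a ⊕ E_b = (M1 ⊕ K) ⊕ (M2 ⊕ K) = M1 ⊕ M2, so the key drops out. Then M2 = (M1 ⊕ M2) ⊕ M1 over the first 5 bytes.
byte 0: (dc ⊕ 5f) ⊕ 66 = 83 ⊕ 66 = e5
byte 1: (7f ⊕ c5) ⊕ 6c = ba ⊕ 6c = d6
byte 2: (71 ⊕ fc) ⊕ 61 = 8d ⊕ 61 = ec
byte 3: (0f ⊕ 82) ⊕ 67 = 8d ⊕ 67 = ea
byte 4: (4b ⊕ d5) ⊕ 7b = 9e ⊕ 7b = e5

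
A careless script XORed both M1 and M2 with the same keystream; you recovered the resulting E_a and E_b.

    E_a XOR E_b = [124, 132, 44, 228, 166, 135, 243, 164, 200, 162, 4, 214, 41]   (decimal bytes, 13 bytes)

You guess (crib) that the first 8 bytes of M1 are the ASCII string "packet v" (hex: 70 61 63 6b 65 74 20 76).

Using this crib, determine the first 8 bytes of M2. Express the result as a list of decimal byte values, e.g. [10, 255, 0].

[12, 229, 79, 143, 195, 243, 211, 210]

Since E_a ⊕ E_b = M1 ⊕ M2, XORing with the guessed M1 bytes yields the corresponding M2 bytes: M2 = (E_a ⊕ E_b) ⊕ M1.
124 XOR 112 =  12
132 XOR  97 = 229
 44 XOR  99 =  79
228 XOR 107 = 143
166 XOR 101 = 195
135 XOR 116 = 243
243 XOR  32 = 211
164 XOR 118 = 210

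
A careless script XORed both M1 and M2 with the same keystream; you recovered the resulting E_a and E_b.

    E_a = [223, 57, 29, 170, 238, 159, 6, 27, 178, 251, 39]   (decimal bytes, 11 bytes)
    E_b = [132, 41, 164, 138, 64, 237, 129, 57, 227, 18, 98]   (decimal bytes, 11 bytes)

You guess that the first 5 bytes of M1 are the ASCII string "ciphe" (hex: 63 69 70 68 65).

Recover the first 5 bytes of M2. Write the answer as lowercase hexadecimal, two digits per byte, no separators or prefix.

3879c948cb

First, E_a ⊕ E_b = (M1 ⊕ K) ⊕ (M2 ⊕ K) = M1 ⊕ M2, so the key drops out. Then M2 = (M1 ⊕ M2) ⊕ M1 over the first 5 bytes.
byte 0: (df ⊕ 84) ⊕ 63 = 5b ⊕ 63 = 38
byte 1: (39 ⊕ 29) ⊕ 69 = 10 ⊕ 69 = 79
byte 2: (1d ⊕ a4) ⊕ 70 = b9 ⊕ 70 = c9
byte 3: (aa ⊕ 8a) ⊕ 68 = 20 ⊕ 68 = 48
byte 4: (ee ⊕ 40) ⊕ 65 = ae ⊕ 65 = cb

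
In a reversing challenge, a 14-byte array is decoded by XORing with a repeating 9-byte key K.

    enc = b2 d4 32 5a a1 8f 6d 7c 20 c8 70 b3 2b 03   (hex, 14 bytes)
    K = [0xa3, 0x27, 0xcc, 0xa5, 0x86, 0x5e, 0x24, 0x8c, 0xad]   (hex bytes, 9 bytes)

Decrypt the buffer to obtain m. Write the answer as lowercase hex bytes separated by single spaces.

11 f3 fe ff 27 d1 49 f0 8d 6b 57 7f 8e 85

The 9-byte key repeats, so the effective keystream is a3 27 cc a5 86 5e 24 8c ad a3 27 cc a5 86.
byte 0: b2 ^ a3 = 11
byte 1: d4 ^ 27 = f3
byte 2: 32 ^ cc = fe
byte 3: 5a ^ a5 = ff
byte 4: a1 ^ 86 = 27
byte 5: 8f ^ 5e = d1
byte 6: 6d ^ 24 = 49
byte 7: 7c ^ 8c = f0
byte 8: 20 ^ ad = 8d
byte 9: c8 ^ a3 = 6b
byte 10: 70 ^ 27 = 57
byte 11: b3 ^ cc = 7f
byte 12: 2b ^ a5 = 8e
byte 13: 03 ^ 86 = 85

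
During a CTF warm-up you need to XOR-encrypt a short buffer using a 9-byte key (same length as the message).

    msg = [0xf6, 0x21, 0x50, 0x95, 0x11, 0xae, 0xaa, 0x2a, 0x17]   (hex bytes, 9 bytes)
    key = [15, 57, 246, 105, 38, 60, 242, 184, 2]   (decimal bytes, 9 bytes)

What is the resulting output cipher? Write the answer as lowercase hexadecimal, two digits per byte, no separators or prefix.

246 ⊕  15 = 249
 33 ⊕  57 =  24
 80 ⊕ 246 = 166
149 ⊕ 105 = 252
 17 ⊕  38 =  55
174 ⊕  60 = 146
170 ⊕ 242 =  88
 42 ⊕ 184 = 146
 23 ⊕   2 =  21

f918a6fc3792589215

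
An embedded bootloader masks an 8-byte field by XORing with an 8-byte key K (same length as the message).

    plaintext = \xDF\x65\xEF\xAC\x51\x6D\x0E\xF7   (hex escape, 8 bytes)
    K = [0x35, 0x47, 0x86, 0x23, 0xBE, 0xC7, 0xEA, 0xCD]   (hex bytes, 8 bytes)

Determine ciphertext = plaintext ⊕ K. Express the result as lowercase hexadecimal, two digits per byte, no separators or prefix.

ea22698fefaae43a

byte 0: df XOR 35 = ea
byte 1: 65 XOR 47 = 22
byte 2: ef XOR 86 = 69
byte 3: ac XOR 23 = 8f
byte 4: 51 XOR be = ef
byte 5: 6d XOR c7 = aa
byte 6: 0e XOR ea = e4
byte 7: f7 XOR cd = 3a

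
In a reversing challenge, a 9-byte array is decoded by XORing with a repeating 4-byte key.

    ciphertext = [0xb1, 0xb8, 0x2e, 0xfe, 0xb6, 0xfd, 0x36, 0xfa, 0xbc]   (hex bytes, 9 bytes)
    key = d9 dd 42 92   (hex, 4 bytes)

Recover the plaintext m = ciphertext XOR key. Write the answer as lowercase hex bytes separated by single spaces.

68 65 6c 6c 6f 20 74 68 65

The 4-byte key repeats, so the effective keystream is d9 dd 42 92 d9 dd 42 92 d9.
byte 0: b1 ⊕ d9 = 68
byte 1: b8 ⊕ dd = 65
byte 2: 2e ⊕ 42 = 6c
byte 3: fe ⊕ 92 = 6c
byte 4: b6 ⊕ d9 = 6f
byte 5: fd ⊕ dd = 20
byte 6: 36 ⊕ 42 = 74
byte 7: fa ⊕ 92 = 68
byte 8: bc ⊕ d9 = 65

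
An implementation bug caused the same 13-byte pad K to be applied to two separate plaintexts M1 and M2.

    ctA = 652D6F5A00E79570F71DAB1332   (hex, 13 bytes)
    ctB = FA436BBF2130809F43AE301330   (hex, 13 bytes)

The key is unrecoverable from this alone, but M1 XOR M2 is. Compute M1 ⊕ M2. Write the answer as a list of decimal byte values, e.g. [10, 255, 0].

[159, 110, 4, 229, 33, 215, 21, 239, 180, 179, 155, 0, 2]

ctA ⊕ ctB = (M1 ⊕ K) ⊕ (M2 ⊕ K) = M1 ⊕ M2 — the shared key cancels under XOR.
65 XOR fa = 9f
2d XOR 43 = 6e
6f XOR 6b = 04
5a XOR bf = e5
00 XOR 21 = 21
e7 XOR 30 = d7
95 XOR 80 = 15
70 XOR 9f = ef
f7 XOR 43 = b4
1d XOR ae = b3
ab XOR 30 = 9b
13 XOR 13 = 00
32 XOR 30 = 02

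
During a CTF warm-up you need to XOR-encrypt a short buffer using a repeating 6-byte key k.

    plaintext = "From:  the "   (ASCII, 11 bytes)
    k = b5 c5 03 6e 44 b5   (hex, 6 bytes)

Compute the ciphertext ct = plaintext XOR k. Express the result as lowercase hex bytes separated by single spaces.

f3 b7 6c 03 7e 95 95 b1 6b 0b 64

The 6-byte key repeats, so the effective keystream is b5 c5 03 6e 44 b5 b5 c5 03 6e 44.
byte 0: 46 XOR b5 = f3
byte 1: 72 XOR c5 = b7
byte 2: 6f XOR 03 = 6c
byte 3: 6d XOR 6e = 03
byte 4: 3a XOR 44 = 7e
byte 5: 20 XOR b5 = 95
byte 6: 20 XOR b5 = 95
byte 7: 74 XOR c5 = b1
byte 8: 68 XOR 03 = 6b
byte 9: 65 XOR 6e = 0b
byte 10: 20 XOR 44 = 64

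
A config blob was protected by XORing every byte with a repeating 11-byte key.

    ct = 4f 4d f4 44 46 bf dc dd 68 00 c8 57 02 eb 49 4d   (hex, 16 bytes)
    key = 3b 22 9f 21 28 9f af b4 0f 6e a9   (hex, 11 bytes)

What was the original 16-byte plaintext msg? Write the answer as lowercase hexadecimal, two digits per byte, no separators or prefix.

The 11-byte key repeats, so the effective keystream is 3b 22 9f 21 28 9f af b4 0f 6e a9 3b 22 9f 21 28.
byte 0: 4f ⊕ 3b = 74
byte 1: 4d ⊕ 22 = 6f
byte 2: f4 ⊕ 9f = 6b
byte 3: 44 ⊕ 21 = 65
byte 4: 46 ⊕ 28 = 6e
byte 5: bf ⊕ 9f = 20
byte 6: dc ⊕ af = 73
byte 7: dd ⊕ b4 = 69
byte 8: 68 ⊕ 0f = 67
byte 9: 00 ⊕ 6e = 6e
byte 10: c8 ⊕ a9 = 61
byte 11: 57 ⊕ 3b = 6c
byte 12: 02 ⊕ 22 = 20
byte 13: eb ⊕ 9f = 74
byte 14: 49 ⊕ 21 = 68
byte 15: 4d ⊕ 28 = 65

746f6b656e207369676e616c20746865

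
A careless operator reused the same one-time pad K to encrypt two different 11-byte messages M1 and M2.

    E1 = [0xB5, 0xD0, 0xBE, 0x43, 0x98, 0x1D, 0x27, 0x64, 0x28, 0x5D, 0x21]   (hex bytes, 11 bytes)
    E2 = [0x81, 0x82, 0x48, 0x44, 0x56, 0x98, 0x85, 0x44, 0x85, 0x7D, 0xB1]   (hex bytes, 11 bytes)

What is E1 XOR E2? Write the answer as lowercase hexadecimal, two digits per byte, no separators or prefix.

3452f607ce85a220ad2090

E1 ⊕ E2 = (M1 ⊕ K) ⊕ (M2 ⊕ K) = M1 ⊕ M2 — the shared key cancels under XOR.
b5 ⊕ 81 = 34
d0 ⊕ 82 = 52
be ⊕ 48 = f6
43 ⊕ 44 = 07
98 ⊕ 56 = ce
1d ⊕ 98 = 85
27 ⊕ 85 = a2
64 ⊕ 44 = 20
28 ⊕ 85 = ad
5d ⊕ 7d = 20
21 ⊕ b1 = 90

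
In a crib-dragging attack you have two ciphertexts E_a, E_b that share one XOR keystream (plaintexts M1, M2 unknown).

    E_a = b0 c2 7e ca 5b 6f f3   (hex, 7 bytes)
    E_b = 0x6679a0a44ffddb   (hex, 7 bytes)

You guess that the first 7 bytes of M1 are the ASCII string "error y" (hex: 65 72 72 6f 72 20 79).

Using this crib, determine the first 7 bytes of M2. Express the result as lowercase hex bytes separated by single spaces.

First, E_a ⊕ E_b = (M1 ⊕ K) ⊕ (M2 ⊕ K) = M1 ⊕ M2, so the key drops out. Then M2 = (M1 ⊕ M2) ⊕ M1 over the first 7 bytes.
byte 0: (b0 xor 66) xor 65 = d6 xor 65 = b3
byte 1: (c2 xor 79) xor 72 = bb xor 72 = c9
byte 2: (7e xor a0) xor 72 = de xor 72 = ac
byte 3: (ca xor a4) xor 6f = 6e xor 6f = 01
byte 4: (5b xor 4f) xor 72 = 14 xor 72 = 66
byte 5: (6f xor fd) xor 20 = 92 xor 20 = b2
byte 6: (f3 xor db) xor 79 = 28 xor 79 = 51

b3 c9 ac 01 66 b2 51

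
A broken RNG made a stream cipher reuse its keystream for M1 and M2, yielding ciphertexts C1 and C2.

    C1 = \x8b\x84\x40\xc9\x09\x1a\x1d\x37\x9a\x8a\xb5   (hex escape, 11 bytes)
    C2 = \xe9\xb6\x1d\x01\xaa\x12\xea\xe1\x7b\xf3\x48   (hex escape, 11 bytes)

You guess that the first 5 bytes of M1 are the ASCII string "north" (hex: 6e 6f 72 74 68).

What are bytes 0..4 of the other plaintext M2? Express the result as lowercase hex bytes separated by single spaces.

0c 5d 2f bc cb

First, C1 ⊕ C2 = (M1 ⊕ K) ⊕ (M2 ⊕ K) = M1 ⊕ M2, so the key drops out. Then M2 = (M1 ⊕ M2) ⊕ M1 over the first 5 bytes.
byte 0: (8b XOR e9) XOR 6e = 62 XOR 6e = 0c
byte 1: (84 XOR b6) XOR 6f = 32 XOR 6f = 5d
byte 2: (40 XOR 1d) XOR 72 = 5d XOR 72 = 2f
byte 3: (c9 XOR 01) XOR 74 = c8 XOR 74 = bc
byte 4: (09 XOR aa) XOR 68 = a3 XOR 68 = cb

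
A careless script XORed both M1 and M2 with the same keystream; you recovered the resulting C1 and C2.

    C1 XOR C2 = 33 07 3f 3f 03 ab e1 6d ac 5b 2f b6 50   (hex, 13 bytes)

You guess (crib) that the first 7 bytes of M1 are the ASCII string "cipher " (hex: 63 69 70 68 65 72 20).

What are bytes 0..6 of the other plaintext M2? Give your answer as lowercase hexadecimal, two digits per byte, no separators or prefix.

506e4f5766d9c1

Since C1 ⊕ C2 = M1 ⊕ M2, XORing with the guessed M1 bytes yields the corresponding M2 bytes: M2 = (C1 ⊕ C2) ⊕ M1.
byte 0: 00110011 ⊕ 01100011 = 01010000
byte 1: 00000111 ⊕ 01101001 = 01101110
byte 2: 00111111 ⊕ 01110000 = 01001111
byte 3: 00111111 ⊕ 01101000 = 01010111
byte 4: 00000011 ⊕ 01100101 = 01100110
byte 5: 10101011 ⊕ 01110010 = 11011001
byte 6: 11100001 ⊕ 00100000 = 11000001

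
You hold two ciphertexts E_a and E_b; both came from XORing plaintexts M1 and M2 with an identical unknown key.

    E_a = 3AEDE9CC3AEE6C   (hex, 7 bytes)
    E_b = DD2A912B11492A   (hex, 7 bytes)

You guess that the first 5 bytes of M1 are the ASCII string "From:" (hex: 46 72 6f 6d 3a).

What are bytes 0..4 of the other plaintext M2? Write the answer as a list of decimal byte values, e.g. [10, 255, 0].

[161, 181, 23, 138, 17]

First, E_a ⊕ E_b = (M1 ⊕ K) ⊕ (M2 ⊕ K) = M1 ⊕ M2, so the key drops out. Then M2 = (M1 ⊕ M2) ⊕ M1 over the first 5 bytes.
byte 0: (3a ⊕ dd) ⊕ 46 = e7 ⊕ 46 = a1
byte 1: (ed ⊕ 2a) ⊕ 72 = c7 ⊕ 72 = b5
byte 2: (e9 ⊕ 91) ⊕ 6f = 78 ⊕ 6f = 17
byte 3: (cc ⊕ 2b) ⊕ 6d = e7 ⊕ 6d = 8a
byte 4: (3a ⊕ 11) ⊕ 3a = 2b ⊕ 3a = 11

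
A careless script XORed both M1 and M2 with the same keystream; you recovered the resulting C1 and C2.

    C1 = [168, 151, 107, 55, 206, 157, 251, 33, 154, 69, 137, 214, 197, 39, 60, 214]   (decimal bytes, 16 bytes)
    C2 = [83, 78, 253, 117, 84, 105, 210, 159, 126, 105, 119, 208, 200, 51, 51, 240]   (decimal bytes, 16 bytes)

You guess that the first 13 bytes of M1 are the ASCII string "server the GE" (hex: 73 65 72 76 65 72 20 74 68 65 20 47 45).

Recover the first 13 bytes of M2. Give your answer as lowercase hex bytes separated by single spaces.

First, C1 ⊕ C2 = (M1 ⊕ K) ⊕ (M2 ⊕ K) = M1 ⊕ M2, so the key drops out. Then M2 = (M1 ⊕ M2) ⊕ M1 over the first 13 bytes.
byte 0: (a8 ⊕ 53) ⊕ 73 = fb ⊕ 73 = 88
byte 1: (97 ⊕ 4e) ⊕ 65 = d9 ⊕ 65 = bc
byte 2: (6b ⊕ fd) ⊕ 72 = 96 ⊕ 72 = e4
byte 3: (37 ⊕ 75) ⊕ 76 = 42 ⊕ 76 = 34
byte 4: (ce ⊕ 54) ⊕ 65 = 9a ⊕ 65 = ff
byte 5: (9d ⊕ 69) ⊕ 72 = f4 ⊕ 72 = 86
byte 6: (fb ⊕ d2) ⊕ 20 = 29 ⊕ 20 = 09
byte 7: (21 ⊕ 9f) ⊕ 74 = be ⊕ 74 = ca
byte 8: (9a ⊕ 7e) ⊕ 68 = e4 ⊕ 68 = 8c
byte 9: (45 ⊕ 69) ⊕ 65 = 2c ⊕ 65 = 49
byte 10: (89 ⊕ 77) ⊕ 20 = fe ⊕ 20 = de
byte 11: (d6 ⊕ d0) ⊕ 47 = 06 ⊕ 47 = 41
byte 12: (c5 ⊕ c8) ⊕ 45 = 0d ⊕ 45 = 48

88 bc e4 34 ff 86 09 ca 8c 49 de 41 48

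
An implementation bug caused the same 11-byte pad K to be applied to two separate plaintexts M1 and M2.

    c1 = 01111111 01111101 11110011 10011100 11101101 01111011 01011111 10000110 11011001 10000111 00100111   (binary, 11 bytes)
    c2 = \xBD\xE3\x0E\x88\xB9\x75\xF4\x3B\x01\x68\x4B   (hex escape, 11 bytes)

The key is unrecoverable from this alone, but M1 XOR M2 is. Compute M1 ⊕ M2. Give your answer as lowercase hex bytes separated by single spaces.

c1 ⊕ c2 = (M1 ⊕ K) ⊕ (M2 ⊕ K) = M1 ⊕ M2 — the shared key cancels under XOR.
7f xor bd = c2
7d xor e3 = 9e
f3 xor 0e = fd
9c xor 88 = 14
ed xor b9 = 54
7b xor 75 = 0e
5f xor f4 = ab
86 xor 3b = bd
d9 xor 01 = d8
87 xor 68 = ef
27 xor 4b = 6c

c2 9e fd 14 54 0e ab bd d8 ef 6c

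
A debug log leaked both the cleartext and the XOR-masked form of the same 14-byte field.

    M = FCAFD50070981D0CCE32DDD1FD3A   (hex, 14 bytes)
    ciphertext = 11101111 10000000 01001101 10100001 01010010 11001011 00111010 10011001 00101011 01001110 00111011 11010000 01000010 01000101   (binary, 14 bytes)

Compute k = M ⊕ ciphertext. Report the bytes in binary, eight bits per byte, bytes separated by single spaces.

00010011 00101111 10011000 10100001 00100010 01010011 00100111 10010101 11100101 01111100 11100110 00000001 10111111 01111111

Since ciphertext = M ⊕ k, XORing both sides with M gives k = M ⊕ ciphertext.
byte 0: fc xor ef = 13
byte 1: af xor 80 = 2f
byte 2: d5 xor 4d = 98
byte 3: 00 xor a1 = a1
byte 4: 70 xor 52 = 22
byte 5: 98 xor cb = 53
byte 6: 1d xor 3a = 27
byte 7: 0c xor 99 = 95
byte 8: ce xor 2b = e5
byte 9: 32 xor 4e = 7c
byte 10: dd xor 3b = e6
byte 11: d1 xor d0 = 01
byte 12: fd xor 42 = bf
byte 13: 3a xor 45 = 7f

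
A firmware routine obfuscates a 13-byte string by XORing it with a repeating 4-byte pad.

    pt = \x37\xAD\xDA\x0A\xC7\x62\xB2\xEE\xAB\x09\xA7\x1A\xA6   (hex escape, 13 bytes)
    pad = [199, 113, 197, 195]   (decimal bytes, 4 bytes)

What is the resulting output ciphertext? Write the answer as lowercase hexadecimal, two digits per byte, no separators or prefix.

The 4-byte key repeats, so the effective keystream is c7 71 c5 c3 c7 71 c5 c3 c7 71 c5 c3 c7.
byte 0:  55 ^ 199 = 240
byte 1: 173 ^ 113 = 220
byte 2: 218 ^ 197 =  31
byte 3:  10 ^ 195 = 201
byte 4: 199 ^ 199 =   0
byte 5:  98 ^ 113 =  19
byte 6: 178 ^ 197 = 119
byte 7: 238 ^ 195 =  45
byte 8: 171 ^ 199 = 108
byte 9:   9 ^ 113 = 120
byte 10: 167 ^ 197 =  98
byte 11:  26 ^ 195 = 217
byte 12: 166 ^ 199 =  97

f0dc1fc90013772d6c7862d961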